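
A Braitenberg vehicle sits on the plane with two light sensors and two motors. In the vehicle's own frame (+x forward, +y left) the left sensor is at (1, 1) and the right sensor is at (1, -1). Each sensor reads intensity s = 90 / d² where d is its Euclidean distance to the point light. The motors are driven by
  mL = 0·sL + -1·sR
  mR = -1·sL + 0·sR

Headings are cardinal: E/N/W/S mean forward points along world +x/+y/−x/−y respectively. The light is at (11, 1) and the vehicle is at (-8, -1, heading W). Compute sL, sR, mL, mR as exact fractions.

left sensor world pos  = (-9, -2); dL² = 409
right sensor world pos = (-9, 0); dR² = 401
sL = 90/409 = 90/409
sR = 90/401 = 90/401
mL = 0·sL + -1·sR = -90/401
mR = -1·sL + 0·sR = -90/409

90/409 90/401 -90/401 -90/409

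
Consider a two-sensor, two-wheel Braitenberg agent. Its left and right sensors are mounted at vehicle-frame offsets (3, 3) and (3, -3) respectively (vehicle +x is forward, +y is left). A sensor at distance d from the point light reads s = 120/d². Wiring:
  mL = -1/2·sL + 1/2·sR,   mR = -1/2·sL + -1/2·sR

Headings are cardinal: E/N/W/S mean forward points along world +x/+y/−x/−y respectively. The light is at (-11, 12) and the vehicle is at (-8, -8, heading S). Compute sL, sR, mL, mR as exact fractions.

24/113 120/529 432/59777 -13128/59777

left sensor world pos  = (-5, -11); dL² = 565
right sensor world pos = (-11, -11); dR² = 529
sL = 120/565 = 24/113
sR = 120/529 = 120/529
mL = -1/2·sL + 1/2·sR = 432/59777
mR = -1/2·sL + -1/2·sR = -13128/59777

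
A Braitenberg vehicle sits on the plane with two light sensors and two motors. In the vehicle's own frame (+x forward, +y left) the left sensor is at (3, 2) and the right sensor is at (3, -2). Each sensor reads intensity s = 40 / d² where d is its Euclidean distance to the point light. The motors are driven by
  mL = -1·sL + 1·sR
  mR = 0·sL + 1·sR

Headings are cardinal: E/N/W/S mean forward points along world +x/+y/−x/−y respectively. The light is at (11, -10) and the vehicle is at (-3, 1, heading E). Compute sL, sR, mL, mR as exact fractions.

left sensor world pos  = (0, 3); dL² = 290
right sensor world pos = (0, -1); dR² = 202
sL = 40/290 = 4/29
sR = 40/202 = 20/101
mL = -1·sL + 1·sR = 176/2929
mR = 0·sL + 1·sR = 20/101

4/29 20/101 176/2929 20/101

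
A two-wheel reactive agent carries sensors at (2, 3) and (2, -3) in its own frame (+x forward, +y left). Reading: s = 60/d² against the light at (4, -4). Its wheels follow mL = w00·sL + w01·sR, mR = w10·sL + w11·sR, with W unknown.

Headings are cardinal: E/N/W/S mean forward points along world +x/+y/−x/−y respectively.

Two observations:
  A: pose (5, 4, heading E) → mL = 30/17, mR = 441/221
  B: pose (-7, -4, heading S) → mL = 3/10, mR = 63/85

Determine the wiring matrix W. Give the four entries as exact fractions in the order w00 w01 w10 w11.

0 1 1/2 1

obs A: pose=(5,4,E) → sL=6/13, sR=30/17, mL=30/17, mR=441/221
obs B: pose=(-7,-4,S) → sL=15/17, sR=3/10, mL=3/10, mR=63/85
sensor matrix S = [[6/13, 30/17], [15/17, 3/10]]; det S = -26649/18785
solve [mL_A; mL_B] = S·[w00; w01] and [mR_A; mR_B] = S·[w10; w11]:
  w00 = 0, w01 = 1, w10 = 1/2, w11 = 1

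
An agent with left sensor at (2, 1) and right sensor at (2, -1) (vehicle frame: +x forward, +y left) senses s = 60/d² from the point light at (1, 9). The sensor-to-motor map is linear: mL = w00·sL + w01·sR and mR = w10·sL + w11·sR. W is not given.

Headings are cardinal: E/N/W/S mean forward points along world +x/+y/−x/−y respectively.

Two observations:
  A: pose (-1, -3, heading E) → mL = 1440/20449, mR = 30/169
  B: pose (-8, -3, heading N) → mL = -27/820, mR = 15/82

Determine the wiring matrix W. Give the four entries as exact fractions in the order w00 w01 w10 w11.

obs A: pose=(-1,-3,E) → sL=60/121, sR=60/169, mL=1440/20449, mR=30/169
obs B: pose=(-8,-3,N) → sL=3/10, sR=15/41, mL=-27/820, mR=15/82
sensor matrix S = [[60/121, 60/169], [3/10, 15/41]]; det S = 62802/838409
solve [mL_A; mL_B] = S·[w00; w01] and [mR_A; mR_B] = S·[w10; w11]:
  w00 = 1/2, w01 = -1/2, w10 = 0, w11 = 1/2

1/2 -1/2 0 1/2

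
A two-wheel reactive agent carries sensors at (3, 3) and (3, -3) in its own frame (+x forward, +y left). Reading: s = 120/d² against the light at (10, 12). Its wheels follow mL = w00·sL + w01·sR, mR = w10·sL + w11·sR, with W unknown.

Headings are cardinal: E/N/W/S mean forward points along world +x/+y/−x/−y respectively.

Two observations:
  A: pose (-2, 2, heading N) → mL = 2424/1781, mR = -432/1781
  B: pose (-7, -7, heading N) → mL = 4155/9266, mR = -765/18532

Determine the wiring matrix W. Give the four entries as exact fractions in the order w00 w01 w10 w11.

1 1 1/2 -1/2

obs A: pose=(-2,2,N) → sL=60/137, sR=12/13, mL=2424/1781, mR=-432/1781
obs B: pose=(-7,-7,N) → sL=15/82, sR=30/113, mL=4155/9266, mR=-765/18532
sensor matrix S = [[60/137, 12/13], [15/82, 30/113]]; det S = -433890/8251373
solve [mL_A; mL_B] = S·[w00; w01] and [mR_A; mR_B] = S·[w10; w11]:
  w00 = 1, w01 = 1, w10 = 1/2, w11 = -1/2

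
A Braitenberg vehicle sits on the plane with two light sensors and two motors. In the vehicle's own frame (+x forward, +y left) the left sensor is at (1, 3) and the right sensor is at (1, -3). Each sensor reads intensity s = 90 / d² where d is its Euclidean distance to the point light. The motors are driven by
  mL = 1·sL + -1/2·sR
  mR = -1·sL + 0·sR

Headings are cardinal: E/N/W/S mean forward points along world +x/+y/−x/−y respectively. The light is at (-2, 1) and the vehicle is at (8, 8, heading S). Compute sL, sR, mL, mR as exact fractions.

left sensor world pos  = (11, 7); dL² = 205
right sensor world pos = (5, 7); dR² = 85
sL = 90/205 = 18/41
sR = 90/85 = 18/17
mL = 1·sL + -1/2·sR = -63/697
mR = -1·sL + 0·sR = -18/41

18/41 18/17 -63/697 -18/41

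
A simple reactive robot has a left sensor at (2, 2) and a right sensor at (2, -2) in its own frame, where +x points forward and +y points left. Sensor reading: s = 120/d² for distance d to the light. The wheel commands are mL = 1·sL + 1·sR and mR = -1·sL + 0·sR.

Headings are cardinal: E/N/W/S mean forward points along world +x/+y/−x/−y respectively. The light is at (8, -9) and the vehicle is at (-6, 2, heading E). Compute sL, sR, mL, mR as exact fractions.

left sensor world pos  = (-4, 4); dL² = 313
right sensor world pos = (-4, 0); dR² = 225
sL = 120/313 = 120/313
sR = 120/225 = 8/15
mL = 1·sL + 1·sR = 4304/4695
mR = -1·sL + 0·sR = -120/313

120/313 8/15 4304/4695 -120/313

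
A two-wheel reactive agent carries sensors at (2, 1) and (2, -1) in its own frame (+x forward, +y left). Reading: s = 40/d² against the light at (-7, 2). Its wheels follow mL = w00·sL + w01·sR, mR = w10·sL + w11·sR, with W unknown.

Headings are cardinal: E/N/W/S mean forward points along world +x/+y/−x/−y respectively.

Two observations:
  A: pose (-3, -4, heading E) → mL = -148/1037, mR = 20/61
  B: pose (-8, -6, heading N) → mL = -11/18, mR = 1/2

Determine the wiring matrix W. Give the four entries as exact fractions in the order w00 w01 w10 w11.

1/2 -1 1/2 0

obs A: pose=(-3,-4,E) → sL=40/61, sR=8/17, mL=-148/1037, mR=20/61
obs B: pose=(-8,-6,N) → sL=1, sR=10/9, mL=-11/18, mR=1/2
sensor matrix S = [[40/61, 8/17], [1, 10/9]]; det S = 2408/9333
solve [mL_A; mL_B] = S·[w00; w01] and [mR_A; mR_B] = S·[w10; w11]:
  w00 = 1/2, w01 = -1, w10 = 1/2, w11 = 0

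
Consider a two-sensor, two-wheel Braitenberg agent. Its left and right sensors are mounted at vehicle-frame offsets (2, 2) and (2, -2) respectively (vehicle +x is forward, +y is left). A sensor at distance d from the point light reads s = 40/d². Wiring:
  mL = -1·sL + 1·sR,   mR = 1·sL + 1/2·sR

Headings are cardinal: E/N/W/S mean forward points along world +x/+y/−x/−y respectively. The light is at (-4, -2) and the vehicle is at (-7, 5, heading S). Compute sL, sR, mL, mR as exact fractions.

20/13 4/5 -48/65 126/65

left sensor world pos  = (-5, 3); dL² = 26
right sensor world pos = (-9, 3); dR² = 50
sL = 40/26 = 20/13
sR = 40/50 = 4/5
mL = -1·sL + 1·sR = -48/65
mR = 1·sL + 1/2·sR = 126/65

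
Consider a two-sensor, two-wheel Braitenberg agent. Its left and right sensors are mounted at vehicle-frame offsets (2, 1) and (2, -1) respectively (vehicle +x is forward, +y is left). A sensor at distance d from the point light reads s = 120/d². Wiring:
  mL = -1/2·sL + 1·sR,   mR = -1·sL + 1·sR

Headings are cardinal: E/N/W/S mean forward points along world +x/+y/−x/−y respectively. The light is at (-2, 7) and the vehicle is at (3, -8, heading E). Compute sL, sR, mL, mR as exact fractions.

24/49 24/61 444/2989 -288/2989

left sensor world pos  = (5, -7); dL² = 245
right sensor world pos = (5, -9); dR² = 305
sL = 120/245 = 24/49
sR = 120/305 = 24/61
mL = -1/2·sL + 1·sR = 444/2989
mR = -1·sL + 1·sR = -288/2989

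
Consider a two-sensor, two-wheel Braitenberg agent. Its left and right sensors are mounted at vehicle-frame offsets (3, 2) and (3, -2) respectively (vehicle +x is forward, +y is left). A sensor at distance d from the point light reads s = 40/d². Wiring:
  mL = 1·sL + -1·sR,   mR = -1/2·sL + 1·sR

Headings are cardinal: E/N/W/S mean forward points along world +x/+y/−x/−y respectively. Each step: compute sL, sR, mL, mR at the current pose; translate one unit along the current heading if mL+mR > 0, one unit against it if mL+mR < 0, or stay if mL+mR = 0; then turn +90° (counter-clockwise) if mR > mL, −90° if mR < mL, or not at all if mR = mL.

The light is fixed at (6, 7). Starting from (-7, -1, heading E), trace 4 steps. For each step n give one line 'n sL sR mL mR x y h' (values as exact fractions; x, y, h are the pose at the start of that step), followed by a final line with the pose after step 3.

n=0: pose=(-7,-1,E); sL=5/17, sR=1/5; mL=8/85, mR=9/170; mL+mR=5/34 → advance +1; mR−mL=-7/170 → turn -1·90°
n=1: pose=(-6,-1,S); sL=40/221, sR=40/317; mL=3840/70057, mR=2500/70057; mL+mR=20/221 → advance +1; mR−mL=-1340/70057 → turn -1·90°
n=2: pose=(-6,-2,W); sL=20/173, sR=20/137; mL=-720/23701, mR=2090/23701; mL+mR=10/173 → advance +1; mR−mL=2810/23701 → turn +1·90°
n=3: pose=(-7,-2,S); sL=8/53, sR=40/369; mL=832/19557, mR=644/19557; mL+mR=4/53 → advance +1; mR−mL=-188/19557 → turn -1·90°

0 5/17 1/5 8/85 9/170 -7 -1 E
1 40/221 40/317 3840/70057 2500/70057 -6 -1 S
2 20/173 20/137 -720/23701 2090/23701 -6 -2 W
3 8/53 40/369 832/19557 644/19557 -7 -2 S
final -7 -3 W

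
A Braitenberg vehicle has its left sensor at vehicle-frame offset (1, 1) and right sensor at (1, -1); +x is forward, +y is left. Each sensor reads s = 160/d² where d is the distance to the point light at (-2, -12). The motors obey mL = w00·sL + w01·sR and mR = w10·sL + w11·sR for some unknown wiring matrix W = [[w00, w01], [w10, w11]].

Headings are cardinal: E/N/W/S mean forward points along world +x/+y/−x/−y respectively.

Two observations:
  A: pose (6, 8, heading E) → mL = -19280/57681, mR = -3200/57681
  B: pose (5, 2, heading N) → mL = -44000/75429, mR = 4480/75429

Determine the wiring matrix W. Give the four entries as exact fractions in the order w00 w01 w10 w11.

-1/2 -1/2 1 -1

obs A: pose=(6,8,E) → sL=80/261, sR=80/221, mL=-19280/57681, mR=-3200/57681
obs B: pose=(5,2,N) → sL=160/261, sR=160/289, mL=-44000/75429, mR=4480/75429
sensor matrix S = [[80/261, 80/221], [160/261, 160/289]]; det S = -51200/980577
solve [mL_A; mL_B] = S·[w00; w01] and [mR_A; mR_B] = S·[w10; w11]:
  w00 = -1/2, w01 = -1/2, w10 = 1, w11 = -1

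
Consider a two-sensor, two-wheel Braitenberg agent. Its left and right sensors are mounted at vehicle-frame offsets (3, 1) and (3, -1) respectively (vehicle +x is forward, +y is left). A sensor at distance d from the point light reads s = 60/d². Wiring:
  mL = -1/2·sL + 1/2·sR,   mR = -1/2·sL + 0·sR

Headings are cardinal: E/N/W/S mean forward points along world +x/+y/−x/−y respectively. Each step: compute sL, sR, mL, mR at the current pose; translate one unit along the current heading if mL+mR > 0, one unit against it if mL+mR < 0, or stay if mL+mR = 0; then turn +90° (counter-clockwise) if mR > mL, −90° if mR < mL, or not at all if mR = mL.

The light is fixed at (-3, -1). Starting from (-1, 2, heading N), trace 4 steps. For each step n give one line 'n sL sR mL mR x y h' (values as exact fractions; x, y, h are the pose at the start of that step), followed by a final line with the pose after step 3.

n=0: pose=(-1,2,N); sL=60/37, sR=4/3; mL=-16/111, mR=-30/37; mL+mR=-106/111 → advance -1; mR−mL=-2/3 → turn -1·90°
n=1: pose=(-1,1,E); sL=30/17, sR=30/13; mL=60/221, mR=-15/17; mL+mR=-135/221 → advance -1; mR−mL=-15/13 → turn -1·90°
n=2: pose=(-2,1,S); sL=12, sR=60; mL=24, mR=-6; mL+mR=18 → advance +1; mR−mL=-30 → turn -1·90°
n=3: pose=(-2,0,W); sL=15, sR=15/2; mL=-15/4, mR=-15/2; mL+mR=-45/4 → advance -1; mR−mL=-15/4 → turn -1·90°

0 60/37 4/3 -16/111 -30/37 -1 2 N
1 30/17 30/13 60/221 -15/17 -1 1 E
2 12 60 24 -6 -2 1 S
3 15 15/2 -15/4 -15/2 -2 0 W
final -1 0 N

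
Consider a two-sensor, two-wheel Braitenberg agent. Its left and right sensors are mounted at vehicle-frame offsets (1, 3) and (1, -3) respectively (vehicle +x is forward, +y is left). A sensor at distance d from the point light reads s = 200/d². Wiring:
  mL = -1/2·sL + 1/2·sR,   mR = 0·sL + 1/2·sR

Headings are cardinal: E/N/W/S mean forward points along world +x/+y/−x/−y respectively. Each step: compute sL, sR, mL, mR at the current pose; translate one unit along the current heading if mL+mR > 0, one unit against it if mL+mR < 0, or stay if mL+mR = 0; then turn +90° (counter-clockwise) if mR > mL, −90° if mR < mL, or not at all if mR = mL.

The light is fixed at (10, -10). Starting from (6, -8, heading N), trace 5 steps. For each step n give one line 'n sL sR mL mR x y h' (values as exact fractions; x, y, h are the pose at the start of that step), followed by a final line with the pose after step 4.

n=0: pose=(6,-8,N); sL=100/29, sR=20; mL=240/29, mR=10; mL+mR=530/29 → advance +1; mR−mL=50/29 → turn +1·90°
n=1: pose=(6,-7,W); sL=8, sR=200/61; mL=-144/61, mR=100/61; mL+mR=-44/61 → advance -1; mR−mL=4 → turn +1·90°
n=2: pose=(7,-7,S); sL=50, sR=5; mL=-45/2, mR=5/2; mL+mR=-20 → advance -1; mR−mL=25 → turn +1·90°
n=3: pose=(7,-6,E); sL=200/53, sR=40; mL=960/53, mR=20; mL+mR=2020/53 → advance +1; mR−mL=100/53 → turn +1·90°
n=4: pose=(8,-6,N); sL=4, sR=100/13; mL=24/13, mR=50/13; mL+mR=74/13 → advance +1; mR−mL=2 → turn +1·90°

0 100/29 20 240/29 10 6 -8 N
1 8 200/61 -144/61 100/61 6 -7 W
2 50 5 -45/2 5/2 7 -7 S
3 200/53 40 960/53 20 7 -6 E
4 4 100/13 24/13 50/13 8 -6 N
final 8 -5 W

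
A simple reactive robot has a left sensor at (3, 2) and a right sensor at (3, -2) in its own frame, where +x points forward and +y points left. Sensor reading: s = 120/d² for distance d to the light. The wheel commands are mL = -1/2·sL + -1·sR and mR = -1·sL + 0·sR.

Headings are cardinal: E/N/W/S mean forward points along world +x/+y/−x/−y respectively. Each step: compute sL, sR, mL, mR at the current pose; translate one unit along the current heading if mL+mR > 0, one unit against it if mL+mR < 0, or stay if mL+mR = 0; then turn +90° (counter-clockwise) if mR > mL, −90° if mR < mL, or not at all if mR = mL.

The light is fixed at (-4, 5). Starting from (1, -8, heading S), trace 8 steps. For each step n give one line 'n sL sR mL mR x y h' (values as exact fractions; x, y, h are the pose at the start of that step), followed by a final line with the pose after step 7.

0 24/61 24/53 -2100/3233 -24/61 1 -8 S
1 30/41 6/13 -441/533 -30/41 1 -7 E
2 24/17 40/39 -1148/663 -24/17 0 -7 N
3 60/113 60/61 -8610/6893 -60/113 0 -8 W
4 24/61 24/53 -2100/3233 -24/61 1 -8 S
5 30/41 6/13 -441/533 -30/41 1 -7 E
6 24/17 40/39 -1148/663 -24/17 0 -7 N
7 60/113 60/61 -8610/6893 -60/113 0 -8 W
final 1 -8 S

n=0: pose=(1,-8,S); sL=24/61, sR=24/53; mL=-2100/3233, mR=-24/61; mL+mR=-3372/3233 → advance -1; mR−mL=828/3233 → turn +1·90°
n=1: pose=(1,-7,E); sL=30/41, sR=6/13; mL=-441/533, mR=-30/41; mL+mR=-831/533 → advance -1; mR−mL=51/533 → turn +1·90°
n=2: pose=(0,-7,N); sL=24/17, sR=40/39; mL=-1148/663, mR=-24/17; mL+mR=-2084/663 → advance -1; mR−mL=212/663 → turn +1·90°
n=3: pose=(0,-8,W); sL=60/113, sR=60/61; mL=-8610/6893, mR=-60/113; mL+mR=-12270/6893 → advance -1; mR−mL=4950/6893 → turn +1·90°
n=4: pose=(1,-8,S); sL=24/61, sR=24/53; mL=-2100/3233, mR=-24/61; mL+mR=-3372/3233 → advance -1; mR−mL=828/3233 → turn +1·90°
n=5: pose=(1,-7,E); sL=30/41, sR=6/13; mL=-441/533, mR=-30/41; mL+mR=-831/533 → advance -1; mR−mL=51/533 → turn +1·90°
n=6: pose=(0,-7,N); sL=24/17, sR=40/39; mL=-1148/663, mR=-24/17; mL+mR=-2084/663 → advance -1; mR−mL=212/663 → turn +1·90°
n=7: pose=(0,-8,W); sL=60/113, sR=60/61; mL=-8610/6893, mR=-60/113; mL+mR=-12270/6893 → advance -1; mR−mL=4950/6893 → turn +1·90°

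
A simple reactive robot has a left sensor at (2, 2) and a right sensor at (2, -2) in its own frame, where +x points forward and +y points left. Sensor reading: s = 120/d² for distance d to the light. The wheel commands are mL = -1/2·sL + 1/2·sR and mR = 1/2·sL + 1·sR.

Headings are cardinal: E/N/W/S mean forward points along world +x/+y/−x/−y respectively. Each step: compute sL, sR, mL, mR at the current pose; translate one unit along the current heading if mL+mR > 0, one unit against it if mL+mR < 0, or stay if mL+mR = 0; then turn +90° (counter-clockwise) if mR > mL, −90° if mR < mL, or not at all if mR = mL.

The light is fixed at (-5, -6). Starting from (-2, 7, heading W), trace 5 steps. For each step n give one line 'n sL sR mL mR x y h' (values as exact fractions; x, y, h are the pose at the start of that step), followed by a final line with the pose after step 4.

0 60/61 60/113 -1560/6893 7050/6893 -2 7 W
1 120/137 120/121 960/16577 23700/16577 -3 7 S
2 30/53 30/29 360/1537 2025/1537 -3 6 E
3 120/197 120/221 -1440/43537 36900/43537 -2 6 N
4 60/61 60/113 -1560/6893 7050/6893 -2 7 W
final -3 7 S

n=0: pose=(-2,7,W); sL=60/61, sR=60/113; mL=-1560/6893, mR=7050/6893; mL+mR=90/113 → advance +1; mR−mL=8610/6893 → turn +1·90°
n=1: pose=(-3,7,S); sL=120/137, sR=120/121; mL=960/16577, mR=23700/16577; mL+mR=180/121 → advance +1; mR−mL=22740/16577 → turn +1·90°
n=2: pose=(-3,6,E); sL=30/53, sR=30/29; mL=360/1537, mR=2025/1537; mL+mR=45/29 → advance +1; mR−mL=1665/1537 → turn +1·90°
n=3: pose=(-2,6,N); sL=120/197, sR=120/221; mL=-1440/43537, mR=36900/43537; mL+mR=180/221 → advance +1; mR−mL=38340/43537 → turn +1·90°
n=4: pose=(-2,7,W); sL=60/61, sR=60/113; mL=-1560/6893, mR=7050/6893; mL+mR=90/113 → advance +1; mR−mL=8610/6893 → turn +1·90°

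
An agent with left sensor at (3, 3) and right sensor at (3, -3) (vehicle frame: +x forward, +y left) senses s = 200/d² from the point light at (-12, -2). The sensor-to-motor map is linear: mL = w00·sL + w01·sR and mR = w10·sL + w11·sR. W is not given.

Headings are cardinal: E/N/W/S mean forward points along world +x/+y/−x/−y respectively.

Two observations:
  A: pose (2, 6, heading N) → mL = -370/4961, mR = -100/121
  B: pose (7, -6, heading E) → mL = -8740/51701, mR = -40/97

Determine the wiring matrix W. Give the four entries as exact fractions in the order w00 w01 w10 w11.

1/2 -1 -1 0

obs A: pose=(2,6,N) → sL=100/121, sR=20/41, mL=-370/4961, mR=-100/121
obs B: pose=(7,-6,E) → sL=40/97, sR=200/533, mL=-8740/51701, mR=-40/97
sensor matrix S = [[100/121, 20/41], [40/97, 200/533]]; det S = 681600/6255821
solve [mL_A; mL_B] = S·[w00; w01] and [mR_A; mR_B] = S·[w10; w11]:
  w00 = 1/2, w01 = -1, w10 = -1, w11 = 0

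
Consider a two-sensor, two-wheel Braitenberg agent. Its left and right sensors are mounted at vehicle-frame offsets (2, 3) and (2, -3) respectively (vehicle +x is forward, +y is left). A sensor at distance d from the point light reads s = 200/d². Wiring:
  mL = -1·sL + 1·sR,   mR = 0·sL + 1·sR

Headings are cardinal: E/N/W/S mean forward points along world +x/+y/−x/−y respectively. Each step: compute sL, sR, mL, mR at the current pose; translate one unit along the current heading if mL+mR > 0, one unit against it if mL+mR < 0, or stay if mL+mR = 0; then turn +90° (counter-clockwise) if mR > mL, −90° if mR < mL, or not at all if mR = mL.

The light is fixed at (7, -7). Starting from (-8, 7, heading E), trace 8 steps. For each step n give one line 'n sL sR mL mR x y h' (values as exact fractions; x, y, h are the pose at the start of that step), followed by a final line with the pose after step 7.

0 100/229 20/29 1680/6641 20/29 -8 7 E
1 40/109 200/377 6720/41093 200/377 -7 7 N
2 1/2 10/29 -9/58 10/29 -7 8 W
3 200/313 200/493 -36000/154309 200/493 -8 8 S
4 100/229 20/29 1680/6641 20/29 -8 7 E
5 40/109 200/377 6720/41093 200/377 -7 7 N
6 1/2 10/29 -9/58 10/29 -7 8 W
7 200/313 200/493 -36000/154309 200/493 -8 8 S
final -8 7 E

n=0: pose=(-8,7,E); sL=100/229, sR=20/29; mL=1680/6641, mR=20/29; mL+mR=6260/6641 → advance +1; mR−mL=100/229 → turn +1·90°
n=1: pose=(-7,7,N); sL=40/109, sR=200/377; mL=6720/41093, mR=200/377; mL+mR=28520/41093 → advance +1; mR−mL=40/109 → turn +1·90°
n=2: pose=(-7,8,W); sL=1/2, sR=10/29; mL=-9/58, mR=10/29; mL+mR=11/58 → advance +1; mR−mL=1/2 → turn +1·90°
n=3: pose=(-8,8,S); sL=200/313, sR=200/493; mL=-36000/154309, mR=200/493; mL+mR=26600/154309 → advance +1; mR−mL=200/313 → turn +1·90°
n=4: pose=(-8,7,E); sL=100/229, sR=20/29; mL=1680/6641, mR=20/29; mL+mR=6260/6641 → advance +1; mR−mL=100/229 → turn +1·90°
n=5: pose=(-7,7,N); sL=40/109, sR=200/377; mL=6720/41093, mR=200/377; mL+mR=28520/41093 → advance +1; mR−mL=40/109 → turn +1·90°
n=6: pose=(-7,8,W); sL=1/2, sR=10/29; mL=-9/58, mR=10/29; mL+mR=11/58 → advance +1; mR−mL=1/2 → turn +1·90°
n=7: pose=(-8,8,S); sL=200/313, sR=200/493; mL=-36000/154309, mR=200/493; mL+mR=26600/154309 → advance +1; mR−mL=200/313 → turn +1·90°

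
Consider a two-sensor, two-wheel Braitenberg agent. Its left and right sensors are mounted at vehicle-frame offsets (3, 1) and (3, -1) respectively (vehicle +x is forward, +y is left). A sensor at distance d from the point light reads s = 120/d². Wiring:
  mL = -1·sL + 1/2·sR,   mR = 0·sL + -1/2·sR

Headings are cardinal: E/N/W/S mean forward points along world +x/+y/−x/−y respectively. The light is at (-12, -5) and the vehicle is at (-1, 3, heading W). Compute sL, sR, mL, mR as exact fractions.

120/113 24/29 -2124/3277 -12/29

left sensor world pos  = (-4, 2); dL² = 113
right sensor world pos = (-4, 4); dR² = 145
sL = 120/113 = 120/113
sR = 120/145 = 24/29
mL = -1·sL + 1/2·sR = -2124/3277
mR = 0·sL + -1/2·sR = -12/29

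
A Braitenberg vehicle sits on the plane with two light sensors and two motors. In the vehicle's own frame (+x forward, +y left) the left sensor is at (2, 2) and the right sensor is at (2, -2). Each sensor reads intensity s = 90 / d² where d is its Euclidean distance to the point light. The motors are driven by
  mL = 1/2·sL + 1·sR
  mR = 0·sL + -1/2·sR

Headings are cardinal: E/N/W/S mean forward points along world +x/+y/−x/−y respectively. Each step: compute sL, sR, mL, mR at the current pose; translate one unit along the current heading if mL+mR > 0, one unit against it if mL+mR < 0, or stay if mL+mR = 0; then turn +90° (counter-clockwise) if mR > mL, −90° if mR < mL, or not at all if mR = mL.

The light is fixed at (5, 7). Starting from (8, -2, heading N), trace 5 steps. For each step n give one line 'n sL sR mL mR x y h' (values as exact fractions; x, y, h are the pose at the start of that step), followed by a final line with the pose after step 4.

0 9/5 45/37 783/370 -45/74 8 -2 N
1 90/61 18/25 2223/1525 -9/25 8 -1 E
2 45/68 45/52 2115/1768 -45/104 9 -1 S
3 18/25 90/53 2727/1325 -45/53 9 -2 W
4 9/5 45/37 783/370 -45/74 8 -2 N
final 8 -1 E

n=0: pose=(8,-2,N); sL=9/5, sR=45/37; mL=783/370, mR=-45/74; mL+mR=279/185 → advance +1; mR−mL=-504/185 → turn -1·90°
n=1: pose=(8,-1,E); sL=90/61, sR=18/25; mL=2223/1525, mR=-9/25; mL+mR=1674/1525 → advance +1; mR−mL=-2772/1525 → turn -1·90°
n=2: pose=(9,-1,S); sL=45/68, sR=45/52; mL=2115/1768, mR=-45/104; mL+mR=675/884 → advance +1; mR−mL=-360/221 → turn -1·90°
n=3: pose=(9,-2,W); sL=18/25, sR=90/53; mL=2727/1325, mR=-45/53; mL+mR=1602/1325 → advance +1; mR−mL=-3852/1325 → turn -1·90°
n=4: pose=(8,-2,N); sL=9/5, sR=45/37; mL=783/370, mR=-45/74; mL+mR=279/185 → advance +1; mR−mL=-504/185 → turn -1·90°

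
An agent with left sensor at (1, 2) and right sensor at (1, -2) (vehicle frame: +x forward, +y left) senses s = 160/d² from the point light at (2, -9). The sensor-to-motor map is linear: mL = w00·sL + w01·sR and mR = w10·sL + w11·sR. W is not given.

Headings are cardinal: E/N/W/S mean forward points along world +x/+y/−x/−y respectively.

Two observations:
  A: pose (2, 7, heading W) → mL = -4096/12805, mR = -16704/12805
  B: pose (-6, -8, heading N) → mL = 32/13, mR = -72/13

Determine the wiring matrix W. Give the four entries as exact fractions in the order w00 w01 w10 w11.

obs A: pose=(2,7,W) → sL=160/197, sR=32/65, mL=-4096/12805, mR=-16704/12805
obs B: pose=(-6,-8,N) → sL=20/13, sR=4, mL=32/13, mR=-72/13
sensor matrix S = [[160/197, 32/65], [20/13, 4]]; det S = 82944/33293
solve [mL_A; mL_B] = S·[w00; w01] and [mR_A; mR_B] = S·[w10; w11]:
  w00 = -1, w01 = 1, w10 = -1, w11 = -1

-1 1 -1 -1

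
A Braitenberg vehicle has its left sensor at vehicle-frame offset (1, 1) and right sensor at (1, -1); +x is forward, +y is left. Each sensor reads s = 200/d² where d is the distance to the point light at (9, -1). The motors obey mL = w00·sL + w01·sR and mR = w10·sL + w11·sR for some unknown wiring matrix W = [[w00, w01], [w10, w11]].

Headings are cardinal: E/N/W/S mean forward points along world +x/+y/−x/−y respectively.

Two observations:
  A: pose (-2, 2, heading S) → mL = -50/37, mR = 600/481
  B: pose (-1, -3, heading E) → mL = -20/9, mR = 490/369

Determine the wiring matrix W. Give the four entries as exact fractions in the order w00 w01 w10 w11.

obs A: pose=(-2,2,S) → sL=25/13, sR=50/37, mL=-50/37, mR=600/481
obs B: pose=(-1,-3,E) → sL=100/41, sR=20/9, mL=-20/9, mR=490/369
sensor matrix S = [[25/13, 50/37], [100/41, 20/9]]; det S = 173500/177489
solve [mL_A; mL_B] = S·[w00; w01] and [mR_A; mR_B] = S·[w10; w11]:
  w00 = 0, w01 = -1, w10 = 1, w11 = -1/2

0 -1 1 -1/2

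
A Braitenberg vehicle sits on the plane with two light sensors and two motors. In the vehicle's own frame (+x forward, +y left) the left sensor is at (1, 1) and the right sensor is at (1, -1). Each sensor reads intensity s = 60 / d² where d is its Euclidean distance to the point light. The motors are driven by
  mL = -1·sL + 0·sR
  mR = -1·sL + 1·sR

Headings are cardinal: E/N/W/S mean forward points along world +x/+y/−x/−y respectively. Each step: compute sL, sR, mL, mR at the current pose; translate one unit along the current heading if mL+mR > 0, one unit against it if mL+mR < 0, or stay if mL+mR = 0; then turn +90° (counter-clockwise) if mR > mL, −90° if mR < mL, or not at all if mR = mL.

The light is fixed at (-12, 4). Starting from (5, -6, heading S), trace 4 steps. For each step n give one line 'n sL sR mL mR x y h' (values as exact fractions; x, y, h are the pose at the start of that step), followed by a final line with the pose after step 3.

0 12/89 60/377 -12/89 816/33553 5 -6 S
1 15/97 15/106 -15/97 -135/10282 5 -5 E
2 60/289 60/353 -60/289 -3840/102017 4 -5 N
3 30/173 10/51 -30/173 200/8823 4 -6 W
final 5 -6 S

n=0: pose=(5,-6,S); sL=12/89, sR=60/377; mL=-12/89, mR=816/33553; mL+mR=-3708/33553 → advance -1; mR−mL=60/377 → turn +1·90°
n=1: pose=(5,-5,E); sL=15/97, sR=15/106; mL=-15/97, mR=-135/10282; mL+mR=-1725/10282 → advance -1; mR−mL=15/106 → turn +1·90°
n=2: pose=(4,-5,N); sL=60/289, sR=60/353; mL=-60/289, mR=-3840/102017; mL+mR=-25020/102017 → advance -1; mR−mL=60/353 → turn +1·90°
n=3: pose=(4,-6,W); sL=30/173, sR=10/51; mL=-30/173, mR=200/8823; mL+mR=-1330/8823 → advance -1; mR−mL=10/51 → turn +1·90°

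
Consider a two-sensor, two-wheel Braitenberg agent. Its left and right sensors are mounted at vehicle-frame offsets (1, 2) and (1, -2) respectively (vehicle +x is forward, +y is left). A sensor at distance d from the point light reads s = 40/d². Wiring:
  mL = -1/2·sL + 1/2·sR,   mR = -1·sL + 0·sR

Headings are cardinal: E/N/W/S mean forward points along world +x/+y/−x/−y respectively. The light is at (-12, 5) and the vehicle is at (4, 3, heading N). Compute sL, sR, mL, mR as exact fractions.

40/197 8/65 -512/12805 -40/197

left sensor world pos  = (2, 4); dL² = 197
right sensor world pos = (6, 4); dR² = 325
sL = 40/197 = 40/197
sR = 40/325 = 8/65
mL = -1/2·sL + 1/2·sR = -512/12805
mR = -1·sL + 0·sR = -40/197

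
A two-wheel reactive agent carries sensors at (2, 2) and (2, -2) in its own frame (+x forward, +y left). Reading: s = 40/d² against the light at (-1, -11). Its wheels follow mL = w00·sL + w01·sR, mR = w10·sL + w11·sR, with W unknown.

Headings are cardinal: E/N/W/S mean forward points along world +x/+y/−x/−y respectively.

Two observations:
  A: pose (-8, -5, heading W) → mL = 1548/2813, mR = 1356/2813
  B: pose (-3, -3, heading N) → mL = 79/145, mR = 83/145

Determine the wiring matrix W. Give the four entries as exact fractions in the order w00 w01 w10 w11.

1 1/2 1/2 1

obs A: pose=(-8,-5,W) → sL=40/97, sR=8/29, mL=1548/2813, mR=1356/2813
obs B: pose=(-3,-3,N) → sL=10/29, sR=2/5, mL=79/145, mR=83/145
sensor matrix S = [[40/97, 8/29], [10/29, 2/5]]; det S = 5696/81577
solve [mL_A; mL_B] = S·[w00; w01] and [mR_A; mR_B] = S·[w10; w11]:
  w00 = 1, w01 = 1/2, w10 = 1/2, w11 = 1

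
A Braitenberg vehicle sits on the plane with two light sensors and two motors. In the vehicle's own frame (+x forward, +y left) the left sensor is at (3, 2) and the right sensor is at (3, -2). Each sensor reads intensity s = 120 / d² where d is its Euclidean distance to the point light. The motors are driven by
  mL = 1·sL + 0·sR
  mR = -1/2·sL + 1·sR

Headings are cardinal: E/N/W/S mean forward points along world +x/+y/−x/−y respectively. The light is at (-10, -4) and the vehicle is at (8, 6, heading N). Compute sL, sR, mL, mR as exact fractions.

24/85 120/569 24/85 3372/48365

left sensor world pos  = (6, 9); dL² = 425
right sensor world pos = (10, 9); dR² = 569
sL = 120/425 = 24/85
sR = 120/569 = 120/569
mL = 1·sL + 0·sR = 24/85
mR = -1/2·sL + 1·sR = 3372/48365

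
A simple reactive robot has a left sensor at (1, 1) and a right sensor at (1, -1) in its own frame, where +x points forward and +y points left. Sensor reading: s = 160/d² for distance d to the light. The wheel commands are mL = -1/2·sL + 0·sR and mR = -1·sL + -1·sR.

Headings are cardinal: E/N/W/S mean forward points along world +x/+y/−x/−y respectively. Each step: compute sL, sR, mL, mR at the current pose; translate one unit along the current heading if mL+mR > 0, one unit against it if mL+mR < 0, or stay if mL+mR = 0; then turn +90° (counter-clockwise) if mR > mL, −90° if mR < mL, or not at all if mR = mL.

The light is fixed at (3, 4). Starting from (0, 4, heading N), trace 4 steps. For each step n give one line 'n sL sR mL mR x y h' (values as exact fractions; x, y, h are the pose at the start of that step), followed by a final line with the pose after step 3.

n=0: pose=(0,4,N); sL=160/17, sR=32; mL=-80/17, mR=-704/17; mL+mR=-784/17 → advance -1; mR−mL=-624/17 → turn -1·90°
n=1: pose=(0,3,E); sL=40, sR=20; mL=-20, mR=-60; mL+mR=-80 → advance -1; mR−mL=-40 → turn -1·90°
n=2: pose=(-1,3,S); sL=160/13, sR=160/29; mL=-80/13, mR=-6720/377; mL+mR=-9040/377 → advance -1; mR−mL=-4400/377 → turn -1·90°
n=3: pose=(-1,4,W); sL=80/13, sR=80/13; mL=-40/13, mR=-160/13; mL+mR=-200/13 → advance -1; mR−mL=-120/13 → turn -1·90°

0 160/17 32 -80/17 -704/17 0 4 N
1 40 20 -20 -60 0 3 E
2 160/13 160/29 -80/13 -6720/377 -1 3 S
3 80/13 80/13 -40/13 -160/13 -1 4 W
final 0 4 N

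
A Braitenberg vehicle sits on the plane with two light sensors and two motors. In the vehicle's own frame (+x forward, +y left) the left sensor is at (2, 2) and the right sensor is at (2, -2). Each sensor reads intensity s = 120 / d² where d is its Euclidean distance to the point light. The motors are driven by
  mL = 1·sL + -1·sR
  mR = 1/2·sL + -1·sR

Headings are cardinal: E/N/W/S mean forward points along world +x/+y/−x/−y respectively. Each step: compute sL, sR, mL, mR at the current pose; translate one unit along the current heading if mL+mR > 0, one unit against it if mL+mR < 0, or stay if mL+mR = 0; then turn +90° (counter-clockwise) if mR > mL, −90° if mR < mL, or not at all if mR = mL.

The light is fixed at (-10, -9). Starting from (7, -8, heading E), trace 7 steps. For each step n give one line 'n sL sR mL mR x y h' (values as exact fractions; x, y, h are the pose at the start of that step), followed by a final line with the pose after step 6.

0 12/37 60/181 -48/6697 -1134/6697 7 -8 E
1 24/65 120/197 -3072/12805 -5436/12805 6 -8 S
2 30/49 30/53 120/2597 -675/2597 6 -7 W
3 120/241 120/377 16320/90857 -6300/90857 7 -7 N
4 60/193 60/181 -720/34933 -6150/34933 7 -6 E
5 24/65 120/197 -3072/12805 -5436/12805 6 -6 S
6 3/5 15/29 12/145 -63/290 6 -5 W
final 7 -5 N

n=0: pose=(7,-8,E); sL=12/37, sR=60/181; mL=-48/6697, mR=-1134/6697; mL+mR=-1182/6697 → advance -1; mR−mL=-6/37 → turn -1·90°
n=1: pose=(6,-8,S); sL=24/65, sR=120/197; mL=-3072/12805, mR=-5436/12805; mL+mR=-8508/12805 → advance -1; mR−mL=-12/65 → turn -1·90°
n=2: pose=(6,-7,W); sL=30/49, sR=30/53; mL=120/2597, mR=-675/2597; mL+mR=-555/2597 → advance -1; mR−mL=-15/49 → turn -1·90°
n=3: pose=(7,-7,N); sL=120/241, sR=120/377; mL=16320/90857, mR=-6300/90857; mL+mR=10020/90857 → advance +1; mR−mL=-60/241 → turn -1·90°
n=4: pose=(7,-6,E); sL=60/193, sR=60/181; mL=-720/34933, mR=-6150/34933; mL+mR=-6870/34933 → advance -1; mR−mL=-30/193 → turn -1·90°
n=5: pose=(6,-6,S); sL=24/65, sR=120/197; mL=-3072/12805, mR=-5436/12805; mL+mR=-8508/12805 → advance -1; mR−mL=-12/65 → turn -1·90°
n=6: pose=(6,-5,W); sL=3/5, sR=15/29; mL=12/145, mR=-63/290; mL+mR=-39/290 → advance -1; mR−mL=-3/10 → turn -1·90°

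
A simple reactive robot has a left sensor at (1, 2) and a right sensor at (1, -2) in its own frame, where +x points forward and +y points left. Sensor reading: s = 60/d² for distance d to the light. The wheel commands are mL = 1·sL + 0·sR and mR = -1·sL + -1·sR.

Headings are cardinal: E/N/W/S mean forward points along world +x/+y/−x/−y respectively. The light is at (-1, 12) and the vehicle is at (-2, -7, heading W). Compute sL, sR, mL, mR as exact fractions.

12/89 60/293 12/89 -8856/26077

left sensor world pos  = (-3, -9); dL² = 445
right sensor world pos = (-3, -5); dR² = 293
sL = 60/445 = 12/89
sR = 60/293 = 60/293
mL = 1·sL + 0·sR = 12/89
mR = -1·sL + -1·sR = -8856/26077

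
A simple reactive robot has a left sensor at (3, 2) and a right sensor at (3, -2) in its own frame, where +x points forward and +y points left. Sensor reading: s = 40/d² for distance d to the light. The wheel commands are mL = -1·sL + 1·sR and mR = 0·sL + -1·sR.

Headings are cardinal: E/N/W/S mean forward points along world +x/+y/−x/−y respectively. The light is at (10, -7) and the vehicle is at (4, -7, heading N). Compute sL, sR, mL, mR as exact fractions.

40/73 8/5 384/365 -8/5

left sensor world pos  = (2, -4); dL² = 73
right sensor world pos = (6, -4); dR² = 25
sL = 40/73 = 40/73
sR = 40/25 = 8/5
mL = -1·sL + 1·sR = 384/365
mR = 0·sL + -1·sR = -8/5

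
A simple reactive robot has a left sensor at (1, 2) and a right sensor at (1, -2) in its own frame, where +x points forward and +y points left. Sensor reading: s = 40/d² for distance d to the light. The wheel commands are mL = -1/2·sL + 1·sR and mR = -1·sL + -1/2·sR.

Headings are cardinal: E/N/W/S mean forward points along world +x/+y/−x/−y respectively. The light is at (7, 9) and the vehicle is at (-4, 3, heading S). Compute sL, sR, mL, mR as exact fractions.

4/13 20/109 42/1417 -566/1417

left sensor world pos  = (-2, 2); dL² = 130
right sensor world pos = (-6, 2); dR² = 218
sL = 40/130 = 4/13
sR = 40/218 = 20/109
mL = -1/2·sL + 1·sR = 42/1417
mR = -1·sL + -1/2·sR = -566/1417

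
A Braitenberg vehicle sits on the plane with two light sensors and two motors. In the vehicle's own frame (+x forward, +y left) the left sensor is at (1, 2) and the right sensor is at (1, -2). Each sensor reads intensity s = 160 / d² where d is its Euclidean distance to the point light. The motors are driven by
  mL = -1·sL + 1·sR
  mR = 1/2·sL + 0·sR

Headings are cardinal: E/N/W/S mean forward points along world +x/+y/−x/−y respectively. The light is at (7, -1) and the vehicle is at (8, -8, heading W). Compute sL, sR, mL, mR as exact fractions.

160/81 32/5 1792/405 80/81

left sensor world pos  = (7, -10); dL² = 81
right sensor world pos = (7, -6); dR² = 25
sL = 160/81 = 160/81
sR = 160/25 = 32/5
mL = -1·sL + 1·sR = 1792/405
mR = 1/2·sL + 0·sR = 80/81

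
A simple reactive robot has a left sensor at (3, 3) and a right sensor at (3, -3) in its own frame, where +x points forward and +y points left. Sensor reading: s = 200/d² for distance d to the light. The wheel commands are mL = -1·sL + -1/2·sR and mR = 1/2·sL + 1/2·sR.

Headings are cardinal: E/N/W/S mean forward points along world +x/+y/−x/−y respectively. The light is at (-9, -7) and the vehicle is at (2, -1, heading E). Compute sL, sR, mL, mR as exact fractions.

200/277 40/41 -13740/11357 9640/11357

left sensor world pos  = (5, 2); dL² = 277
right sensor world pos = (5, -4); dR² = 205
sL = 200/277 = 200/277
sR = 200/205 = 40/41
mL = -1·sL + -1/2·sR = -13740/11357
mR = 1/2·sL + 1/2·sR = 9640/11357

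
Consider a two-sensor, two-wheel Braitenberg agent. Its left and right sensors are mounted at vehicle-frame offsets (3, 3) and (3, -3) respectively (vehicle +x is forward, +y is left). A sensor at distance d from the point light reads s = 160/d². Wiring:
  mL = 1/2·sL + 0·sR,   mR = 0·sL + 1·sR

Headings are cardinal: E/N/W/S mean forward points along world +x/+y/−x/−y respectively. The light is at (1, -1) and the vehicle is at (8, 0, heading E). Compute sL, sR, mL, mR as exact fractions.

40/29 20/13 20/29 20/13

left sensor world pos  = (11, 3); dL² = 116
right sensor world pos = (11, -3); dR² = 104
sL = 160/116 = 40/29
sR = 160/104 = 20/13
mL = 1/2·sL + 0·sR = 20/29
mR = 0·sL + 1·sR = 20/13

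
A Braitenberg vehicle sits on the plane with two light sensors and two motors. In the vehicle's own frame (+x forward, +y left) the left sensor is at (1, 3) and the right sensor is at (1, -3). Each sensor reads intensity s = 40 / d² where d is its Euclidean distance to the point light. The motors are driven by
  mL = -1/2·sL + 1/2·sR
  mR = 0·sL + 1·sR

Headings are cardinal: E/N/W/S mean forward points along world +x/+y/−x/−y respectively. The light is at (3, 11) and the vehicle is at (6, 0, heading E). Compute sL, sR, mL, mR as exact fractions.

1/2 10/53 -33/212 10/53

left sensor world pos  = (7, 3); dL² = 80
right sensor world pos = (7, -3); dR² = 212
sL = 40/80 = 1/2
sR = 40/212 = 10/53
mL = -1/2·sL + 1/2·sR = -33/212
mR = 0·sL + 1·sR = 10/53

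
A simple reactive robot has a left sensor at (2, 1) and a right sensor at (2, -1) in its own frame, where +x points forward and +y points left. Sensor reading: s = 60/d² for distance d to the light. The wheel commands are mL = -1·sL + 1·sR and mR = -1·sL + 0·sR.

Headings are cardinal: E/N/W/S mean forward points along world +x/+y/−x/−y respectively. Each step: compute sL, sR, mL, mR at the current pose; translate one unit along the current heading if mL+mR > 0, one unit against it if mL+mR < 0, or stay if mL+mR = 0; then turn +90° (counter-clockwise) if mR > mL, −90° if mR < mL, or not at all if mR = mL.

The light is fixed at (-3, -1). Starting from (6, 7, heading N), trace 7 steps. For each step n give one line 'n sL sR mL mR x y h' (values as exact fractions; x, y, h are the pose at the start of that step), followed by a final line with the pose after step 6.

0 15/41 3/10 -27/410 -15/41 6 7 N
1 12/37 60/157 336/5809 -12/37 6 6 E
2 30/53 30/37 480/1961 -30/53 5 6 S
3 12/17 20/39 -128/663 -12/17 5 7 W
4 15/41 3/10 -27/410 -15/41 6 7 N
5 12/37 60/157 336/5809 -12/37 6 6 E
6 30/53 30/37 480/1961 -30/53 5 6 S
final 5 7 W

n=0: pose=(6,7,N); sL=15/41, sR=3/10; mL=-27/410, mR=-15/41; mL+mR=-177/410 → advance -1; mR−mL=-3/10 → turn -1·90°
n=1: pose=(6,6,E); sL=12/37, sR=60/157; mL=336/5809, mR=-12/37; mL+mR=-1548/5809 → advance -1; mR−mL=-60/157 → turn -1·90°
n=2: pose=(5,6,S); sL=30/53, sR=30/37; mL=480/1961, mR=-30/53; mL+mR=-630/1961 → advance -1; mR−mL=-30/37 → turn -1·90°
n=3: pose=(5,7,W); sL=12/17, sR=20/39; mL=-128/663, mR=-12/17; mL+mR=-596/663 → advance -1; mR−mL=-20/39 → turn -1·90°
n=4: pose=(6,7,N); sL=15/41, sR=3/10; mL=-27/410, mR=-15/41; mL+mR=-177/410 → advance -1; mR−mL=-3/10 → turn -1·90°
n=5: pose=(6,6,E); sL=12/37, sR=60/157; mL=336/5809, mR=-12/37; mL+mR=-1548/5809 → advance -1; mR−mL=-60/157 → turn -1·90°
n=6: pose=(5,6,S); sL=30/53, sR=30/37; mL=480/1961, mR=-30/53; mL+mR=-630/1961 → advance -1; mR−mL=-30/37 → turn -1·90°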